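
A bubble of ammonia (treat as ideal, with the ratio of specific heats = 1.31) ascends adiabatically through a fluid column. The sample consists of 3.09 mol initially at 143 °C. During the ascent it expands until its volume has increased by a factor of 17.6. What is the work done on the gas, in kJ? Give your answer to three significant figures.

Adiabatic: T₁V₁^(γ−1) = T₂V₂^(γ−1) ⇒ T₂ = T₁ (V₁/V₂)^(γ−1).
T₁ = 143 °C = 416.1 K.
T₂ = 416.1 × (1/17.6)^(0.31) = 171.1 K.
Q = 0, so ΔU = W_on_gas = nCᵥΔT with Cᵥ = R/(γ−1) = 26.82 J/(mol·K).
ΔU = 3.09 × 26.82 × (171.1 − 416.1) = -20310 J.

W ≈ -20.3 kJ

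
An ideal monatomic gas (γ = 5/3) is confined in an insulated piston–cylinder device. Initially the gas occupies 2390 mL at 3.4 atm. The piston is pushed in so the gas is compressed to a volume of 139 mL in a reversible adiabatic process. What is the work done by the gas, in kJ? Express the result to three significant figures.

W ≈ -6.99 kJ

P₂ = P₁(V₁/V₂)^γ = 3.4×(2390/139)^(5/3) = 389.4 atm.
For a reversible adiabat, W_by_gas = (P₁V₁ − P₂V₂)/(γ−1).
W_by = (344500×0.00239 − 3.946×10^7×0.000139) / (2/3) = -6993 J.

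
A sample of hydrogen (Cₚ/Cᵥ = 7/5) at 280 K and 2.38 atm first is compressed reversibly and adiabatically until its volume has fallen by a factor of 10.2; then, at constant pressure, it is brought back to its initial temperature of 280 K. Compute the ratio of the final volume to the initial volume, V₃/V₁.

V₃/V₁ ≈ 0.0387

Adiabatic step: V₂/V₁ = 0.09804; T₂ = T₁·10.2^(2/5) = 708.9 K.
Isobaric step: V₃/V₂ = T₃/T₂ = 280/708.9.
V₃/V₁ = (V₂/V₁)(V₃/V₂) = 0.09804 × (280/708.9) = 0.03872.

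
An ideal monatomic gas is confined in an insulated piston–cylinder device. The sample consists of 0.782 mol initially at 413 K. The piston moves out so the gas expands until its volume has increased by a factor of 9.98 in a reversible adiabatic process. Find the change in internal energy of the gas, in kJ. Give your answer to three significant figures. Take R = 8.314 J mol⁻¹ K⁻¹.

For a reversible adiabat TV^(γ−1) is constant, so T₂ = T₁ (V₁/V₂)^(γ−1).
γ = 5/3 for a monatomic ideal gas, so γ−1 = 2/3.
T₂ = 413 × (1/9.98)^(2/3) = 89.1 K.
Q = 0, so ΔU = W_on_gas = nCᵥΔT with Cᵥ = R/(γ−1) = 12.47 J/(mol·K).
ΔU = 0.782 × 12.47 × (89.1 − 413) = -3159 J.

ΔU ≈ -3.16 kJ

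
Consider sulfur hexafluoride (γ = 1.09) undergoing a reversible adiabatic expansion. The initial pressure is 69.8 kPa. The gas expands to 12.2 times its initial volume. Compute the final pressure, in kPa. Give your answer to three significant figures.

P₂ ≈ 4.57 kPa

Since PV^γ is constant along a reversible adiabat, P₂ = P₁ (V₁/V₂)^γ.
P₂ = 69.8 × (1/12.2)^(1.09) = 4.568 kPa.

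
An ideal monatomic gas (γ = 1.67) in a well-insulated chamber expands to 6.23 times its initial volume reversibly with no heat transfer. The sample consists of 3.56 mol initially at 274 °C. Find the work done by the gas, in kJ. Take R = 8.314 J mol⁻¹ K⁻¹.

For a reversible adiabat TV^(γ−1) is constant, so T₂ = T₁ (V₁/V₂)^(γ−1).
T₁ = 274 °C = 547.1 K.
T₂ = 547.1 × (1/6.23)^(0.67) = 160.6 K.
Q = 0, so ΔU = W_on_gas = nCᵥΔT with Cᵥ = R/(γ−1) = 12.41 J/(mol·K).
ΔU = 3.56 × 12.41 × (160.6 − 547.1) = -17080 J.
Work done by the gas = −ΔU = 17080 J.

W ≈ 17.1 kJ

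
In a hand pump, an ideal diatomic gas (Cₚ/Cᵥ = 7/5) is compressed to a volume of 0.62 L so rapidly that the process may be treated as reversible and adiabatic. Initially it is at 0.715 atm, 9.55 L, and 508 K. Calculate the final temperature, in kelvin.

Adiabatic: T₁V₁^(γ−1) = T₂V₂^(γ−1) ⇒ T₂ = T₁ (V₁/V₂)^(γ−1).
T₂ = 508 × (9.55/0.62)^(2/5) = 1517 K.

T₂ ≈ 1520 K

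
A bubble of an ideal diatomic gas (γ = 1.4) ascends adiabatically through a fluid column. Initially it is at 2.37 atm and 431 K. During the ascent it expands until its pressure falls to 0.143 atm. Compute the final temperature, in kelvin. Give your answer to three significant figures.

Adiabatic: T₂/T₁ = (P₂/P₁)^((γ−1)/γ).
T₂ = 431 × (0.143/2.37)^(0.286) = 193.2 K.

T₂ ≈ 193 K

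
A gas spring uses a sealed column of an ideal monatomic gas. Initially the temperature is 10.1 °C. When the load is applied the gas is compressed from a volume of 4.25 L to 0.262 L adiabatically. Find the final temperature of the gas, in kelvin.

T₂ ≈ 1820 K

Adiabatic: T₁V₁^(γ−1) = T₂V₂^(γ−1) ⇒ T₂ = T₁ (V₁/V₂)^(γ−1).
For a monatomic ideal gas γ = 5/3, so γ−1 = 2/3.
T₁ = 10.1 °C = 283.2 K.
T₂ = 283.2 × (4.25/0.262)^(2/3) = 1815 K.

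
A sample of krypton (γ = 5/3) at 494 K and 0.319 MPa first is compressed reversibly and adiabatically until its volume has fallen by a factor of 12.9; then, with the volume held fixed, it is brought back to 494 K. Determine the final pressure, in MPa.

P₃ ≈ 4.12 MPa

Adiabatic step (PV^γ = const): P₂ = 0.319×12.9^(5/3) = 22.63 MPa; T₂ = 494×12.9^(2/3) = 2717 K.
Isochoric: P₃ = P₂(T₃/T₂) = 22.63 × (494/2717) = 4.115 MPa.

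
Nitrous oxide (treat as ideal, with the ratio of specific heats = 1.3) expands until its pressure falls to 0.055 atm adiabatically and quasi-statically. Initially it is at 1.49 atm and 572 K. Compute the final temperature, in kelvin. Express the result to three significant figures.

Adiabatic: T₂/T₁ = (P₂/P₁)^((γ−1)/γ).
T₂ = 572 × (0.055/1.49)^(0.231) = 267.1 K.

T₂ ≈ 267 K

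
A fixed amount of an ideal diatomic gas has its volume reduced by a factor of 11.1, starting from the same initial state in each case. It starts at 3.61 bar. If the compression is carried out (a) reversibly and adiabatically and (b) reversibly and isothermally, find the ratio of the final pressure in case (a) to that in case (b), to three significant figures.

For a diatomic ideal gas γ = 7/5.
Isothermal: P_b = P₁(V₁/V₂) = 3.61×11.1.
Adiabatic: P_a = P₁(V₁/V₂)^γ = 3.61×11.1^(7/5).
P_a/P_b = (V₁/V₂)^(γ−1) = 11.1^(2/5) = 2.619.

P_adiabatic / P_isothermal ≈ 2.62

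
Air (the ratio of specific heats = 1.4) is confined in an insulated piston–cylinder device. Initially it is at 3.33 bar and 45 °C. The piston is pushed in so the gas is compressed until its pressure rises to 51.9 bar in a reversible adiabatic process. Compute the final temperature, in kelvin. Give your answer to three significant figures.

T₂ ≈ 697 K

Along an adiabat T P^((1−γ)/γ) is constant, so T₂ = T₁ (P₂/P₁)^((γ−1)/γ).
T₁ = 45 °C = 318.1 K.
T₂ = 318.1 × (51.9/3.33)^(0.286) = 697.3 K.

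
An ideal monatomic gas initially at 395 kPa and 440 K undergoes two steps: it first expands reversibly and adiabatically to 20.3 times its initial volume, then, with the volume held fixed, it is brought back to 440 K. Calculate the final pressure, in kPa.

P₃ ≈ 19.5 kPa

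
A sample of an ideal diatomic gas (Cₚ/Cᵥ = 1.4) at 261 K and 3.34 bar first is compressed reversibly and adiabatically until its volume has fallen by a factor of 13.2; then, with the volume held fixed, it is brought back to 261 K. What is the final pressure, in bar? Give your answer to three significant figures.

Adiabatic step (PV^γ = const): P₂ = 3.34×13.2^(1.4) = 123.8 bar; T₂ = 261×13.2^(0.4) = 732.6 K.
Isochoric: P₃ = P₂(T₃/T₂) = 123.8 × (261/732.6) = 44.09 bar.

P₃ ≈ 44.1 bar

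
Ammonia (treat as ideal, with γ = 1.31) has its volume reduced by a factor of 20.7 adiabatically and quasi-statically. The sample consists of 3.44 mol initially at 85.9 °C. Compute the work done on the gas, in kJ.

W ≈ 51.6 kJ

For a reversible adiabat TV^(γ−1) is constant, so T₂ = T₁ (V₁/V₂)^(γ−1).
T₁ = 85.9 °C = 359 K.
T₂ = 359 × 20.7^(0.31) = 918.6 K.
Q = 0, so ΔU = W_on_gas = nCᵥΔT with Cᵥ = R/(γ−1) = 26.82 J/(mol·K).
ΔU = 3.44 × 26.82 × (918.6 − 359) = 51620 J.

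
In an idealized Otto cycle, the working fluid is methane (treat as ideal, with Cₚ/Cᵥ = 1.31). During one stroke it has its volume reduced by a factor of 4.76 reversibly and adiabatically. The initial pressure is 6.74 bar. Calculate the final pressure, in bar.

P₂ ≈ 52.0 bar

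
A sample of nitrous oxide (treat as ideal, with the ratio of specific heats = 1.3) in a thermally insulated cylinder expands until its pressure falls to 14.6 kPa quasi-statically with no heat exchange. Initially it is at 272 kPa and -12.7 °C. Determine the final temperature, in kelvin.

T₂ ≈ 133 K

Along an adiabat T P^((1−γ)/γ) is constant, so T₂ = T₁ (P₂/P₁)^((γ−1)/γ).
T₁ = -12.7 °C = 260.4 K.
T₂ = 260.4 × (14.6/272)^(0.231) = 132.6 K.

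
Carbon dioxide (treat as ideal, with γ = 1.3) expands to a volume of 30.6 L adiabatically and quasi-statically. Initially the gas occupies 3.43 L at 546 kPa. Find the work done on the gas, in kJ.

W ≈ -3.00 kJ

P₂ = P₁(V₁/V₂)^γ = 546×(3.43/30.6)^(1.3) = 31.74 kPa.
For a reversible adiabat, W_by_gas = (P₁V₁ − P₂V₂)/(γ−1).
W_by = (546000×0.00343 − 31740×0.0306) / (0.3) = 3005 J.
W_on_gas = −W_by = -3005 J.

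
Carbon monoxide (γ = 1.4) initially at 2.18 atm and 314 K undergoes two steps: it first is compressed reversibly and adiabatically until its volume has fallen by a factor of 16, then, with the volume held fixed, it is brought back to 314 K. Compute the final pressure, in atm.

P₃ ≈ 34.9 atm

Adiabatic step (PV^γ = const): P₂ = 2.18×16^(1.4) = 105.7 atm; T₂ = 314×16^(0.4) = 951.9 K.
Isochoric: P₃ = P₂(T₃/T₂) = 105.7 × (314/951.9) = 34.88 atm.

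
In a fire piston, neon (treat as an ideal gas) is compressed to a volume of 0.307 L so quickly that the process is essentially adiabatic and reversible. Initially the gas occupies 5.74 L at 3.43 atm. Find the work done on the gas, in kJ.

γ = 5/3 for a monatomic ideal gas.
P₂ = P₁(V₁/V₂)^γ = 3.43×(5.74/0.307)^(5/3) = 451.8 atm.
For a reversible adiabat, W_by_gas = (P₁V₁ − P₂V₂)/(γ−1).
W_by = (347500×0.00574 − 4.578×10^7×0.000307) / (2/3) = -18090 J.
W_on_gas = −W_by = 18090 J.

W ≈ 18.1 kJ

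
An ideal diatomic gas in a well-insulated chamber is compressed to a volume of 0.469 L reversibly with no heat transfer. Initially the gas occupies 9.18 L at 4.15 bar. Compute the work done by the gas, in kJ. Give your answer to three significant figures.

W ≈ -21.8 kJ

γ = 7/5 for a diatomic ideal gas.
P₂ = P₁(V₁/V₂)^γ = 4.15×(9.18/0.469)^(7/5) = 266.9 bar.
For a reversible adiabat, W_by_gas = (P₁V₁ − P₂V₂)/(γ−1).
W_by = (415000×0.00918 − 2.669×10^7×0.000469) / (2/5) = -21770 J.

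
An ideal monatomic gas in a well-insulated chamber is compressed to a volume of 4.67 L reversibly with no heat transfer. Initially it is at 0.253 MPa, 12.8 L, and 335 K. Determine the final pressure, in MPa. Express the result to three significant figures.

P₂ ≈ 1.36 MPa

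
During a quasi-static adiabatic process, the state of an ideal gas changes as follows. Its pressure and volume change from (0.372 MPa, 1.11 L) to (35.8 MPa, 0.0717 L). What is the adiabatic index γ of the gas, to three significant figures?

PV^γ = const ⇒ γ = ln(P₂/P₁) / ln(V₁/V₂).
γ = ln(35.8/0.372) / ln(1.11/0.0717) = 1.667.

γ ≈ 1.67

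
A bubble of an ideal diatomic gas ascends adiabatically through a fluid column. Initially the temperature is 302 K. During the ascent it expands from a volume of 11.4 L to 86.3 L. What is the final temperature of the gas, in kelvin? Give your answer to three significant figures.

T₂ ≈ 134 K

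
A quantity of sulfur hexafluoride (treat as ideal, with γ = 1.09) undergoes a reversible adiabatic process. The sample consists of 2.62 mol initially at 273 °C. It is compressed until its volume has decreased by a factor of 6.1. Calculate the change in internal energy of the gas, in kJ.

ΔU ≈ 23.4 kJ

For a reversible adiabat TV^(γ−1) is constant, so T₂ = T₁ (V₁/V₂)^(γ−1).
T₁ = 273 °C = 546.1 K.
T₂ = 546.1 × 6.1^(0.09) = 642.7 K.
Q = 0, so ΔU = W_on_gas = nCᵥΔT with Cᵥ = R/(γ−1) = 92.38 J/(mol·K).
ΔU = 2.62 × 92.38 × (642.7 − 546.1) = 23360 J.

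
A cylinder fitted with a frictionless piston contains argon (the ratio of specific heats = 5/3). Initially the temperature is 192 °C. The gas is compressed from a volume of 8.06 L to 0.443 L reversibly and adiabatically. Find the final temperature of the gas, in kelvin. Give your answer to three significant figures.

For a reversible adiabat TV^(γ−1) is constant, so T₂ = T₁ (V₁/V₂)^(γ−1).
T₁ = 192 °C = 465.1 K.
T₂ = 465.1 × (8.06/0.443)^(2/3) = 3218 K.

T₂ ≈ 3220 K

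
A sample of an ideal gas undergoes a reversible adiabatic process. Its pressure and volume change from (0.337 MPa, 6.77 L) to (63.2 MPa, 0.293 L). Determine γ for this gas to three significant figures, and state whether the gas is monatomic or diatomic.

γ ≈ 1.67; monatomic

PV^γ = const ⇒ γ = ln(P₂/P₁) / ln(V₁/V₂).
γ = ln(63.2/0.337) / ln(6.77/0.293) = 1.667.
γ ≈ 1.67 is close to 5/3, so the gas is monatomic.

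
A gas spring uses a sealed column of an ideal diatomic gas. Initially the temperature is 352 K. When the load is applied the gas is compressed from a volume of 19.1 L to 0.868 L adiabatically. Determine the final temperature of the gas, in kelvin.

T₂ ≈ 1210 K

For a reversible adiabat TV^(γ−1) is constant, so T₂ = T₁ (V₁/V₂)^(γ−1).
For a diatomic ideal gas γ = 7/5, so γ−1 = 2/5.
T₂ = 352 × (19.1/0.868)^(2/5) = 1212 K.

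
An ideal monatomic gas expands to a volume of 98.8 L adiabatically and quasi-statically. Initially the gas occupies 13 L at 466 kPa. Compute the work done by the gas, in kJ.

W ≈ 6.74 kJ

γ = 5/3 for a monatomic ideal gas.
P₂ = P₁(V₁/V₂)^γ = 466×(13/98.8)^(5/3) = 15.86 kPa.
For a reversible adiabat, W_by_gas = (P₁V₁ − P₂V₂)/(γ−1).
W_by = (466000×0.013 − 15860×0.0988) / (2/3) = 6736 J.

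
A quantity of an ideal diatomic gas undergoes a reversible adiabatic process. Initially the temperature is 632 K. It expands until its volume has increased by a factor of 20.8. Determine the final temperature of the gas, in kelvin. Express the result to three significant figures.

T₂ ≈ 188 K

Adiabatic: T₁V₁^(γ−1) = T₂V₂^(γ−1) ⇒ T₂ = T₁ (V₁/V₂)^(γ−1).
For a diatomic ideal gas γ = 7/5, so γ−1 = 2/5.
T₂ = 632 × (1/20.8)^(2/5) = 187.7 K.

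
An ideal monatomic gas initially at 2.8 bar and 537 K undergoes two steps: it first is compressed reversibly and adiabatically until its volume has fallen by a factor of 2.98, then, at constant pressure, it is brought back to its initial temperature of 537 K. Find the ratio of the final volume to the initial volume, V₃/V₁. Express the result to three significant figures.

For a monatomic ideal gas γ = 5/3.
Adiabatic step: V₂/V₁ = 0.3356; T₂ = T₁·2.98^(2/3) = 1112 K.
Isobaric step: V₃/V₂ = T₃/T₂ = 537/1112.
V₃/V₁ = (V₂/V₁)(V₃/V₂) = 0.3356 × (537/1112) = 0.162.

V₃/V₁ ≈ 0.162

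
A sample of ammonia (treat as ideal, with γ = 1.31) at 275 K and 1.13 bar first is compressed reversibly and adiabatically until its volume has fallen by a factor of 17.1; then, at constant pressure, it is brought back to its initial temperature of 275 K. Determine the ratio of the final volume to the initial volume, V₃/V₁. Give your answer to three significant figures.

Adiabatic step: V₂/V₁ = 0.05848; T₂ = T₁·17.1^(0.31) = 663.1 K.
Isobaric step: V₃/V₂ = T₃/T₂ = 275/663.1.
V₃/V₁ = (V₂/V₁)(V₃/V₂) = 0.05848 × (275/663.1) = 0.02425.

V₃/V₁ ≈ 0.0243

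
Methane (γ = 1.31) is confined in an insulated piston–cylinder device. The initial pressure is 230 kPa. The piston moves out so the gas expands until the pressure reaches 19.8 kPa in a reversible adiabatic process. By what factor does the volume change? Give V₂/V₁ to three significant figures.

From PV^γ = const, V₂/V₁ = (P₁/P₂)^(1/γ).
V₂/V₁ = (230/19.8)^(0.763) = 6.502.

V₂/V₁ ≈ 6.50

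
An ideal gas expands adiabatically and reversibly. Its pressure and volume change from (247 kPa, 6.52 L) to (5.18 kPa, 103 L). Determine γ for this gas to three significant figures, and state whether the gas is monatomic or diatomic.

PV^γ = const ⇒ γ = ln(P₂/P₁) / ln(V₁/V₂).
γ = ln(5.18/247) / ln(6.52/103) = 1.4.
γ ≈ 1.40 is close to 7/5, so the gas is diatomic.

γ ≈ 1.40; diatomic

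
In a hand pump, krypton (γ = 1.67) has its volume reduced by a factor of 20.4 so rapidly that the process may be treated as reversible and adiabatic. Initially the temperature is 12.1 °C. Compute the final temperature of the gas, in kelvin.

Adiabatic: T₁V₁^(γ−1) = T₂V₂^(γ−1) ⇒ T₂ = T₁ (V₁/V₂)^(γ−1).
T₁ = 12.1 °C = 285.2 K.
T₂ = 285.2 × 20.4^(0.67) = 2151 K.

T₂ ≈ 2150 K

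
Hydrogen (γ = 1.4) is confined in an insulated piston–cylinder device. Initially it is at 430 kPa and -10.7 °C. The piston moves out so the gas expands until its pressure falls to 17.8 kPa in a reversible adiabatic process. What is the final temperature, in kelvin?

Adiabatic: T₂/T₁ = (P₂/P₁)^((γ−1)/γ).
T₁ = -10.7 °C = 262.4 K.
T₂ = 262.4 × (17.8/430)^(0.286) = 105.7 K.

T₂ ≈ 106 K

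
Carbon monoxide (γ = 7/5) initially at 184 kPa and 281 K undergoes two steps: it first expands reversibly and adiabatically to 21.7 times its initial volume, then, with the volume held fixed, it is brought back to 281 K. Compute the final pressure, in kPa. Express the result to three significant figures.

P₃ ≈ 8.48 kPa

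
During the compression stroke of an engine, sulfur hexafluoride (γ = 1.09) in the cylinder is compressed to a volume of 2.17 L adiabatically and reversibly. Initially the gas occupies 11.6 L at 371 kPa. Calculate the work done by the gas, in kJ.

P₂ = P₁(V₁/V₂)^γ = 371×(11.6/2.17)^(1.09) = 2306 kPa.
For a reversible adiabat, W_by_gas = (P₁V₁ − P₂V₂)/(γ−1).
W_by = (371000×0.0116 − 2.306×10^6×0.00217) / (0.09) = -7787 J.

W ≈ -7.79 kJ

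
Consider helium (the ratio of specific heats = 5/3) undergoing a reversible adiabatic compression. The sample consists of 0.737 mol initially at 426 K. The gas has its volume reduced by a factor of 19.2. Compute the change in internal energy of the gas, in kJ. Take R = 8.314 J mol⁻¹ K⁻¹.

Adiabatic: T₁V₁^(γ−1) = T₂V₂^(γ−1) ⇒ T₂ = T₁ (V₁/V₂)^(γ−1).
T₂ = 426 × 19.2^(2/3) = 3055 K.
Q = 0, so ΔU = W_on_gas = nCᵥΔT with Cᵥ = R/(γ−1) = 12.47 J/(mol·K).
ΔU = 0.737 × 12.47 × (3055 − 426) = 24160 J.

ΔU ≈ 24.2 kJ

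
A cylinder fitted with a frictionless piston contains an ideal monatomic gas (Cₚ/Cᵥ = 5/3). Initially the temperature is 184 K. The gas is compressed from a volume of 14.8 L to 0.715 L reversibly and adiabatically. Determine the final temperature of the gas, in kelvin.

T₂ ≈ 1390 K

Adiabatic: T₁V₁^(γ−1) = T₂V₂^(γ−1) ⇒ T₂ = T₁ (V₁/V₂)^(γ−1).
T₂ = 184 × (14.8/0.715)^(2/3) = 1387 K.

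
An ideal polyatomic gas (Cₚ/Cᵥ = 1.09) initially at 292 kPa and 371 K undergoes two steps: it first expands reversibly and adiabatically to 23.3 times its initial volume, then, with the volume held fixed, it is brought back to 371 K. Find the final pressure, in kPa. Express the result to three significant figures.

P₃ ≈ 12.5 kPa

Adiabatic step (PV^γ = const): P₂ = 292×(1/23.3)^(1.09) = 9.44 kPa; T₂ = 371×(1/23.3)^(0.09) = 279.5 K.
Isochoric: P₃ = P₂(T₃/T₂) = 9.44 × (371/279.5) = 12.53 kPa.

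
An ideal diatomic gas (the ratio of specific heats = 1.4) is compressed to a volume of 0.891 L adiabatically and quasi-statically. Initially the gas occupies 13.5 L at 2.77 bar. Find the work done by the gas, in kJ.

P₂ = P₁(V₁/V₂)^γ = 2.77×(13.5/0.891)^(1.4) = 124.5 bar.
For a reversible adiabat, W_by_gas = (P₁V₁ − P₂V₂)/(γ−1).
W_by = (277000×0.0135 − 1.245×10^7×0.000891) / (0.4) = -18380 J.

W ≈ -18.4 kJ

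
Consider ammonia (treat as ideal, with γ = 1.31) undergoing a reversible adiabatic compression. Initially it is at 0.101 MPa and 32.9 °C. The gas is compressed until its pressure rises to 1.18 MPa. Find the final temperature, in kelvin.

Along an adiabat T P^((1−γ)/γ) is constant, so T₂ = T₁ (P₂/P₁)^((γ−1)/γ).
T₁ = 32.9 °C = 306 K.
T₂ = 306 × (1.18/0.101)^(0.237) = 547.5 K.

T₂ ≈ 548 K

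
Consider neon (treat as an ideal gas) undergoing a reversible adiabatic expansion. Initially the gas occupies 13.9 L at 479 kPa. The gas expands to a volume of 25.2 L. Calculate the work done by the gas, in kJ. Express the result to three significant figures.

γ = 5/3 for a monatomic ideal gas.
P₂ = P₁(V₁/V₂)^γ = 479×(13.9/25.2)^(5/3) = 177.7 kPa.
For a reversible adiabat, W_by_gas = (P₁V₁ − P₂V₂)/(γ−1).
W_by = (479000×0.0139 − 177700×0.0252) / (2/3) = 3270 J.

W ≈ 3.27 kJ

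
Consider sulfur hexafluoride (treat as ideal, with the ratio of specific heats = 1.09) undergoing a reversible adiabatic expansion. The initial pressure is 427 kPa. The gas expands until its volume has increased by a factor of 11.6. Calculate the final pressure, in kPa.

P₂ ≈ 29.5 kPa

Adiabatic: P₁V₁^γ = P₂V₂^γ ⇒ P₂ = P₁ (V₁/V₂)^γ.
P₂ = 427 × (1/11.6)^(1.09) = 29.52 kPa.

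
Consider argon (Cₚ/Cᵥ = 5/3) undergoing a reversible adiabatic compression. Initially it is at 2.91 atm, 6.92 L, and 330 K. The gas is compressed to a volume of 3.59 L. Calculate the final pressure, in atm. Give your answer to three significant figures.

P₂ ≈ 8.69 atm

Since PV^γ is constant along a reversible adiabat, P₂ = P₁ (V₁/V₂)^γ.
P₂ = 2.91 × (6.92/3.59)^(5/3) = 8.688 atm.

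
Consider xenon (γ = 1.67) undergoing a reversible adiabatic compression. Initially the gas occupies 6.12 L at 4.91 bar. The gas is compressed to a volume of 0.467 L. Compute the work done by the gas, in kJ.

P₂ = P₁(V₁/V₂)^γ = 4.91×(6.12/0.467)^(1.67) = 360.7 bar.
For a reversible adiabat, W_by_gas = (P₁V₁ − P₂V₂)/(γ−1).
W_by = (491000×0.00612 − 3.607×10^7×0.000467) / (0.67) = -20660 J.

W ≈ -20.7 kJ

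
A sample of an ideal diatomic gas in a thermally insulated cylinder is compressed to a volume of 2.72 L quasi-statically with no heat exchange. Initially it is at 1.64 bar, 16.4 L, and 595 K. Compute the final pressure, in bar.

Since PV^γ is constant along a reversible adiabat, P₂ = P₁ (V₁/V₂)^γ.
γ = 7/5 for a diatomic ideal gas.
P₂ = 1.64 × (16.4/2.72)^(7/5) = 20.29 bar.

P₂ ≈ 20.3 bar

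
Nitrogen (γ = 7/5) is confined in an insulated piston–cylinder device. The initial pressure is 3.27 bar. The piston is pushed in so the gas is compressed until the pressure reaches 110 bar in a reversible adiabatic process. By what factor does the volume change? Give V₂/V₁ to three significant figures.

V₂/V₁ ≈ 0.0812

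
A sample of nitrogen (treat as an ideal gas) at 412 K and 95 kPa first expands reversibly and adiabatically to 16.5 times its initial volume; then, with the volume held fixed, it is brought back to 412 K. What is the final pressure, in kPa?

P₃ ≈ 5.76 kPa

For a diatomic ideal gas γ = 7/5.
Adiabatic step (PV^γ = const): P₂ = 95×(1/16.5)^(7/5) = 1.876 kPa; T₂ = 412×(1/16.5)^(2/5) = 134.2 K.
Isochoric: P₃ = P₂(T₃/T₂) = 1.876 × (412/134.2) = 5.758 kPa.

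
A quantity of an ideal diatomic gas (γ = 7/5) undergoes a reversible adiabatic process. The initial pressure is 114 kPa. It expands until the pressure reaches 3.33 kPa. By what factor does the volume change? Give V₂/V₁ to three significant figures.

From PV^γ = const, V₂/V₁ = (P₁/P₂)^(1/γ).
V₂/V₁ = (114/3.33)^(5/7) = 12.48.

V₂/V₁ ≈ 12.5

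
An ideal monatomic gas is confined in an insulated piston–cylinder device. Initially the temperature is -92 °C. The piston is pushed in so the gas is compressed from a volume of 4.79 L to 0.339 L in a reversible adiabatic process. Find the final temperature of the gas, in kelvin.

T₂ ≈ 1060 K

For a reversible adiabat TV^(γ−1) is constant, so T₂ = T₁ (V₁/V₂)^(γ−1).
For a monatomic ideal gas γ = 5/3, so γ−1 = 2/3.
T₁ = -92 °C = 181.1 K.
T₂ = 181.1 × (4.79/0.339)^(2/3) = 1059 K.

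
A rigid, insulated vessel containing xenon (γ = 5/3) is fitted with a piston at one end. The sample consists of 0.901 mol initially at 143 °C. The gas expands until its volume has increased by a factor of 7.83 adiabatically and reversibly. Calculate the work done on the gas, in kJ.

W ≈ -3.49 kJ

For a reversible adiabat TV^(γ−1) is constant, so T₂ = T₁ (V₁/V₂)^(γ−1).
T₁ = 143 °C = 416.1 K.
T₂ = 416.1 × (1/7.83)^(2/3) = 105.5 K.
Q = 0, so ΔU = W_on_gas = nCᵥΔT with Cᵥ = R/(γ−1) = 12.47 J/(mol·K).
ΔU = 0.901 × 12.47 × (105.5 − 416.1) = -3490 J.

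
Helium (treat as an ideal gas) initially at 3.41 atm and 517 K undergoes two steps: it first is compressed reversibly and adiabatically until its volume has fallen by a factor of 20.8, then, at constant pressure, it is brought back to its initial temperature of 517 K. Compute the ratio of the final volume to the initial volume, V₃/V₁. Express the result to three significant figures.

V₃/V₁ ≈ 0.00636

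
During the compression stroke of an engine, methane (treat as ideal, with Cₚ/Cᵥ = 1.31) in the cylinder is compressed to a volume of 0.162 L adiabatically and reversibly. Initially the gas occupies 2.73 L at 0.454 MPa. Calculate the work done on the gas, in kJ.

P₂ = P₁(V₁/V₂)^γ = 0.454×(2.73/0.162)^(1.31) = 18.36 MPa.
For a reversible adiabat, W_by_gas = (P₁V₁ − P₂V₂)/(γ−1).
W_by = (454000×0.00273 − 1.836×10^7×0.000162) / (0.31) = -5598 J.
W_on_gas = −W_by = 5598 J.

W ≈ 5.60 kJ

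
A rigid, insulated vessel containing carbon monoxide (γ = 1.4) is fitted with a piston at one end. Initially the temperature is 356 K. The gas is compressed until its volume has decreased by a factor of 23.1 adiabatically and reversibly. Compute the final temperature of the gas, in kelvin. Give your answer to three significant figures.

T₂ ≈ 1250 K

Adiabatic: T₁V₁^(γ−1) = T₂V₂^(γ−1) ⇒ T₂ = T₁ (V₁/V₂)^(γ−1).
T₂ = 356 × 23.1^(0.4) = 1250 K.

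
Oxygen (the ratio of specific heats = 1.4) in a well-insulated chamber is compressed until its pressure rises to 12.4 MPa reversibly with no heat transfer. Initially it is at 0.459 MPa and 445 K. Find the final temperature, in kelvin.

Adiabatic: T₂/T₁ = (P₂/P₁)^((γ−1)/γ).
T₂ = 445 × (12.4/0.459)^(0.286) = 1141 K.

T₂ ≈ 1140 K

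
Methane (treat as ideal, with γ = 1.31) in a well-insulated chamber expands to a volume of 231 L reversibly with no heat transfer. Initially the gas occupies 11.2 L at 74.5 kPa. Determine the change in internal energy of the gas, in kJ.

ΔU ≈ -1.64 kJ

P₂ = P₁(V₁/V₂)^γ = 74.5×(11.2/231)^(1.31) = 1.414 kPa.
For a reversible adiabat, W_by_gas = (P₁V₁ − P₂V₂)/(γ−1).
W_by = (74500×0.0112 − 1414×0.231) / (0.31) = 1638 J.
Q = 0 ⇒ ΔU = −W_by = -1638 J.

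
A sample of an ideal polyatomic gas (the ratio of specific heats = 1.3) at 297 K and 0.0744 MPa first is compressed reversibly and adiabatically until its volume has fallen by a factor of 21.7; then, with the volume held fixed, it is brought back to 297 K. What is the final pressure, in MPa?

Adiabatic step (PV^γ = const): P₂ = 0.0744×21.7^(1.3) = 4.064 MPa; T₂ = 297×21.7^(0.3) = 747.6 K.
Isochoric: P₃ = P₂(T₃/T₂) = 4.064 × (297/747.6) = 1.614 MPa.

P₃ ≈ 1.61 MPa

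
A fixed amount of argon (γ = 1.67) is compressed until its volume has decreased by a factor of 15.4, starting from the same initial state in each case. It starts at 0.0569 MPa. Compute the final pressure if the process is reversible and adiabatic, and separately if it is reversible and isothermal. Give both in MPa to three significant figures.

Isothermal: P₂ = P₁(V₁/V₂) = 0.0569×15.4 = 0.8763 MPa.
Adiabatic: P₂ = P₁(V₁/V₂)^γ = 0.0569×15.4^(1.67) = 5.474 MPa.

adiabatic: 5.47 MPa; isothermal: 0.876 MPa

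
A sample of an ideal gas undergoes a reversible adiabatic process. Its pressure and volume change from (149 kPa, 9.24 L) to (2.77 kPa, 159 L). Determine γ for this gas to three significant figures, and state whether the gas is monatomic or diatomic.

γ ≈ 1.40; diatomic

PV^γ = const ⇒ γ = ln(P₂/P₁) / ln(V₁/V₂).
γ = ln(2.77/149) / ln(9.24/159) = 1.401.
γ ≈ 1.40 is close to 7/5, so the gas is diatomic.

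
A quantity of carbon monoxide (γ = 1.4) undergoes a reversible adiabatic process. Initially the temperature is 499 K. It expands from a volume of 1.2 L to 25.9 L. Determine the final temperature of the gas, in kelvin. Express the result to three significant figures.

T₂ ≈ 146 K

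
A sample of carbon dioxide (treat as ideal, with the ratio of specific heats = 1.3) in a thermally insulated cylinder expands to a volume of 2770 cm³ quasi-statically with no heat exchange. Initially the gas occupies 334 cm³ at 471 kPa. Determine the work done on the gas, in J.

W ≈ -246 J

P₂ = P₁(V₁/V₂)^γ = 471×(334/2770)^(1.3) = 30.11 kPa.
For a reversible adiabat, W_by_gas = (P₁V₁ − P₂V₂)/(γ−1).
W_by = (471000×0.000334 − 30110×0.00277) / (0.3) = 246.4 J.
W_on_gas = −W_by = -246.4 J.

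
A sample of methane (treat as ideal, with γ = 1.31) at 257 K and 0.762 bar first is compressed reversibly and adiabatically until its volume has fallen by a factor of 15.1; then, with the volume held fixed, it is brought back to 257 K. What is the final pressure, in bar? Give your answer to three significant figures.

P₃ ≈ 11.5 bar

Adiabatic step (PV^γ = const): P₂ = 0.762×15.1^(1.31) = 26.69 bar; T₂ = 257×15.1^(0.31) = 596.2 K.
Isochoric: P₃ = P₂(T₃/T₂) = 26.69 × (257/596.2) = 11.51 bar.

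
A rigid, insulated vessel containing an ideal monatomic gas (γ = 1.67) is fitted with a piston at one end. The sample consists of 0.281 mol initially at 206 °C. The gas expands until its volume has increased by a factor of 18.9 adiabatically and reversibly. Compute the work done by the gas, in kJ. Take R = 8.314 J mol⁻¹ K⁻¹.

For a reversible adiabat TV^(γ−1) is constant, so T₂ = T₁ (V₁/V₂)^(γ−1).
T₁ = 206 °C = 479.1 K.
T₂ = 479.1 × (1/18.9)^(0.67) = 66.87 K.
Q = 0, so ΔU = W_on_gas = nCᵥΔT with Cᵥ = R/(γ−1) = 12.41 J/(mol·K).
ΔU = 0.281 × 12.41 × (66.87 − 479.1) = -1438 J.
Work done by the gas = −ΔU = 1438 J.

W ≈ 1.44 kJ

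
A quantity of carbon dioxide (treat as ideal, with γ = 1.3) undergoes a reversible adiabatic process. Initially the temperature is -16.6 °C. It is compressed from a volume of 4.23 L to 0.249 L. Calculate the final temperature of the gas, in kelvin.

T₂ ≈ 600 K

For a reversible adiabat TV^(γ−1) is constant, so T₂ = T₁ (V₁/V₂)^(γ−1).
T₁ = -16.6 °C = 256.5 K.
T₂ = 256.5 × (4.23/0.249)^(0.3) = 600.1 K.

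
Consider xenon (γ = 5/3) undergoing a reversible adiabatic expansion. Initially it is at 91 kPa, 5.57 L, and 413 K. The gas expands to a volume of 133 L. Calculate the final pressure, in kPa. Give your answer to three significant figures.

P₂ ≈ 0.460 kPa

Adiabatic: P₁V₁^γ = P₂V₂^γ ⇒ P₂ = P₁ (V₁/V₂)^γ.
P₂ = 91 × (5.57/133)^(5/3) = 0.4596 kPa.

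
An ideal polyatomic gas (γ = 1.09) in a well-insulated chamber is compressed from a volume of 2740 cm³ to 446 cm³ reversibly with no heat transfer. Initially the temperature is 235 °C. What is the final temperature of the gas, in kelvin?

T₂ ≈ 598 K

Adiabatic: T₁V₁^(γ−1) = T₂V₂^(γ−1) ⇒ T₂ = T₁ (V₁/V₂)^(γ−1).
T₁ = 235 °C = 508.1 K.
T₂ = 508.1 × (2740/446)^(0.09) = 598.3 K.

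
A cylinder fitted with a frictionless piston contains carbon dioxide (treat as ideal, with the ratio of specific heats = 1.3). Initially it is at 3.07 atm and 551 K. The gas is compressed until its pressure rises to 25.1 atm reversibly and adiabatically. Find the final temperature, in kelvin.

T₂ ≈ 895 K

Adiabatic: T₂/T₁ = (P₂/P₁)^((γ−1)/γ).
T₂ = 551 × (25.1/3.07)^(0.231) = 894.8 K.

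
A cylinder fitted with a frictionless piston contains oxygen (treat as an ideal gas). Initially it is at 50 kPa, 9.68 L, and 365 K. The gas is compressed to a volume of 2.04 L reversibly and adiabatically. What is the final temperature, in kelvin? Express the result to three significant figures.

T₂ ≈ 680 K

For a reversible adiabat TV^(γ−1) is constant, so T₂ = T₁ (V₁/V₂)^(γ−1).
γ = 7/5 for a diatomic ideal gas.
T₂ = 365 × (9.68/2.04)^(2/5) = 680.4 K.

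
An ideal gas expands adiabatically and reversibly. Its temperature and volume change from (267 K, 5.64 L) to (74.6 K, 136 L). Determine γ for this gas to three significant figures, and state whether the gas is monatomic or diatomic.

TV^(γ−1) = const ⇒ γ − 1 = ln(T₂/T₁) / ln(V₁/V₂).
γ = 1 + ln(74.6/267) / ln(5.64/136) = 1.401.
γ ≈ 1.40 is close to 7/5, so the gas is diatomic.

γ ≈ 1.40; diatomic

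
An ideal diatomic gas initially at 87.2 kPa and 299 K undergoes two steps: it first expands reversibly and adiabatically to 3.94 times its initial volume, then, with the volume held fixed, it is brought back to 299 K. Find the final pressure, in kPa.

P₃ ≈ 22.1 kPa

For a diatomic ideal gas γ = 7/5.
Adiabatic step (PV^γ = const): P₂ = 87.2×(1/3.94)^(7/5) = 12.79 kPa; T₂ = 299×(1/3.94)^(2/5) = 172.8 K.
Isochoric: P₃ = P₂(T₃/T₂) = 12.79 × (299/172.8) = 22.13 kPa.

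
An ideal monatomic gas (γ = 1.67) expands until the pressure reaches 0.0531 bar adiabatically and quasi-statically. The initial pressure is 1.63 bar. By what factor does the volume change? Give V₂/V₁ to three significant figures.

From PV^γ = const, V₂/V₁ = (P₁/P₂)^(1/γ).
V₂/V₁ = (1.63/0.0531)^(0.599) = 7.771.

V₂/V₁ ≈ 7.77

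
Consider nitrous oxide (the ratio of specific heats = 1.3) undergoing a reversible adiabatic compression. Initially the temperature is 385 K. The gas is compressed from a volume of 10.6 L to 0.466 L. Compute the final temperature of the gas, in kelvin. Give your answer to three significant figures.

For a reversible adiabat TV^(γ−1) is constant, so T₂ = T₁ (V₁/V₂)^(γ−1).
T₂ = 385 × (10.6/0.466)^(0.3) = 983 K.

T₂ ≈ 983 K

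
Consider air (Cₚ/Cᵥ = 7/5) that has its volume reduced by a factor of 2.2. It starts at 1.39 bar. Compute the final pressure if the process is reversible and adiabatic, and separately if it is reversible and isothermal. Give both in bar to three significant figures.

Isothermal: P₂ = P₁(V₁/V₂) = 1.39×2.2 = 3.058 bar.
Adiabatic: P₂ = P₁(V₁/V₂)^γ = 1.39×2.2^(7/5) = 4.192 bar.

adiabatic: 4.19 bar; isothermal: 3.06 bar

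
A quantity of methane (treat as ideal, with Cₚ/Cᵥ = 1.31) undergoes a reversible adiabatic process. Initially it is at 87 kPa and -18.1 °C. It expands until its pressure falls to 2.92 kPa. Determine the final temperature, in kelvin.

T₂ ≈ 114 K

Along an adiabat T P^((1−γ)/γ) is constant, so T₂ = T₁ (P₂/P₁)^((γ−1)/γ).
T₁ = -18.1 °C = 255 K.
T₂ = 255 × (2.92/87)^(0.237) = 114.2 K.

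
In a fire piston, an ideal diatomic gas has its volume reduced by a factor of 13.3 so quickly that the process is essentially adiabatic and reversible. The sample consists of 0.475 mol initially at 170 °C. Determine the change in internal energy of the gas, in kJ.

Adiabatic: T₁V₁^(γ−1) = T₂V₂^(γ−1) ⇒ T₂ = T₁ (V₁/V₂)^(γ−1).
γ = 7/5 for a diatomic ideal gas, so γ−1 = 2/5.
T₁ = 170 °C = 443.1 K.
T₂ = 443.1 × 13.3^(2/5) = 1248 K.
Q = 0, so ΔU = W_on_gas = nCᵥΔT with Cᵥ = R/(γ−1) = 20.79 J/(mol·K).
ΔU = 0.475 × 20.79 × (1248 − 443.1) = 7943 J.

ΔU ≈ 7.94 kJ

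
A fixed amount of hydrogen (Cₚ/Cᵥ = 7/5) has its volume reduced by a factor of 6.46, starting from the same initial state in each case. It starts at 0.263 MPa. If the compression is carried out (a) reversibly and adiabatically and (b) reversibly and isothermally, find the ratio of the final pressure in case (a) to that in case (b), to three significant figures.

P_adiabatic / P_isothermal ≈ 2.11

Isothermal: P_b = P₁(V₁/V₂) = 0.263×6.46.
Adiabatic: P_a = P₁(V₁/V₂)^γ = 0.263×6.46^(7/5).
P_a/P_b = (V₁/V₂)^(γ−1) = 6.46^(2/5) = 2.109.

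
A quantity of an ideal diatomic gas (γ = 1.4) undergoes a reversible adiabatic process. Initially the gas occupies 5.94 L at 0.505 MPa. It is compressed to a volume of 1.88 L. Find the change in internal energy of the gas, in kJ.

ΔU ≈ 4.38 kJ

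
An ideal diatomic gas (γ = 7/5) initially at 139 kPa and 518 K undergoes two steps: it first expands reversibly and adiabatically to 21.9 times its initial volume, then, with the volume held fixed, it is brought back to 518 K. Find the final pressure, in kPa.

P₃ ≈ 6.35 kPa

Adiabatic step (PV^γ = const): P₂ = 139×(1/21.9)^(7/5) = 1.847 kPa; T₂ = 518×(1/21.9)^(2/5) = 150.7 K.
Isochoric: P₃ = P₂(T₃/T₂) = 1.847 × (518/150.7) = 6.347 kPa.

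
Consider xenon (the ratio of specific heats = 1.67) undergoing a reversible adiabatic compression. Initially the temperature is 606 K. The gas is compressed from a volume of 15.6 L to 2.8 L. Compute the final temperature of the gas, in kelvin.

For a reversible adiabat TV^(γ−1) is constant, so T₂ = T₁ (V₁/V₂)^(γ−1).
T₂ = 606 × (15.6/2.8)^(0.67) = 1915 K.

T₂ ≈ 1920 K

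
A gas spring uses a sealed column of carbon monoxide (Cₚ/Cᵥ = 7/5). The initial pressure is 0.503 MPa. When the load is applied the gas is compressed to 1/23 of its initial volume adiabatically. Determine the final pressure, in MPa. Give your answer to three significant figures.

P₂ ≈ 40.5 MPa

Adiabatic: P₁V₁^γ = P₂V₂^γ ⇒ P₂ = P₁ (V₁/V₂)^γ.
P₂ = 0.503 × 23^(7/5) = 40.55 MPa.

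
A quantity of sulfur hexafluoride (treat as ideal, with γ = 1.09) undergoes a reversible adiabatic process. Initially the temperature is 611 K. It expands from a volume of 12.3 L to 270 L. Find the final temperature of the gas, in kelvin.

T₂ ≈ 463 K

For a reversible adiabat TV^(γ−1) is constant, so T₂ = T₁ (V₁/V₂)^(γ−1).
T₂ = 611 × (12.3/270)^(0.09) = 462.7 K.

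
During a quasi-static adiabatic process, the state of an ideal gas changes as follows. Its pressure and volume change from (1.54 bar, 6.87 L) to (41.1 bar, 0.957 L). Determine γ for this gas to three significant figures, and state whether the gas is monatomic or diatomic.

γ ≈ 1.67; monatomic

PV^γ = const ⇒ γ = ln(P₂/P₁) / ln(V₁/V₂).
γ = ln(41.1/1.54) / ln(6.87/0.957) = 1.666.
γ ≈ 1.67 is close to 5/3, so the gas is monatomic.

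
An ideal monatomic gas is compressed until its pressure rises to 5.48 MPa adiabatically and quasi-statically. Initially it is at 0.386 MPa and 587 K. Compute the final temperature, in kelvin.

T₂ ≈ 1700 K

Adiabatic: T₂/T₁ = (P₂/P₁)^((γ−1)/γ).
For a monatomic ideal gas γ = 5/3, so (γ−1)/γ = 2/5.
T₂ = 587 × (5.48/0.386)^(2/5) = 1696 K.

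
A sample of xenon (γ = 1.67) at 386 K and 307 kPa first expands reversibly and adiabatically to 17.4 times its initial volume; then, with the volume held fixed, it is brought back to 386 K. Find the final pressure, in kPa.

Adiabatic step (PV^γ = const): P₂ = 307×(1/17.4)^(1.67) = 2.603 kPa; T₂ = 386×(1/17.4)^(0.67) = 56.94 K.
Isochoric: P₃ = P₂(T₃/T₂) = 2.603 × (386/56.94) = 17.64 kPa.

P₃ ≈ 17.6 kPa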